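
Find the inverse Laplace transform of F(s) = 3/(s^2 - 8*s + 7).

exp(4*t)*sinh(3*t)

Rewrite the denominator: s^2 - 8*s + 7 = (s - 4)^2 - 9.
The form in (s - 4) signals a first-shifting-theorem factor e^(4t).
Since L{sinh(3t)} = 3/(s^2 - 9), the inverse is e^(4*t)*sinh(3*t).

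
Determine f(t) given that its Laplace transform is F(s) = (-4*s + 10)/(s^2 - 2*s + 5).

f(t) = 3*exp(t)*sin(2*t) - 4*exp(t)*cos(2*t)

Complete the square in the denominator: s^2 - 2*s + 5 = (s - 1)^2 + 2^2.
Split the numerator to match: -4*s + 10 = -4·(s - 1) + 3·2.
Invert each term: -4·(s - 1)/((s - 1)^2 + 4) ↔ -4e^(t)cos(2t); 3·2/((s - 1)^2 + 4) ↔ 3e^(t)sin(2t).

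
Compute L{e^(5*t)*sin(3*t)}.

L{sin(3t)} = 3/(s^2 + 9).
By the first shifting theorem, multiplying by e^(5t) replaces s with s - 5.

3/((s - 5)^2 + 9)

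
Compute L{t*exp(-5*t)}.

(s + 5)^(-2)

L{e^(-5t)} = 1/(s + 5).
Then apply L{t·g(t)} = -d/ds[G(s)] with G(s) = 1/(s + 5):
differentiating 1 time and applying the sign gives (s + 5)^(-2).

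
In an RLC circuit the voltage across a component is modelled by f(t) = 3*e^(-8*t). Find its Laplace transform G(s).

L{3} = 3/s.
By the first shifting theorem, multiplying by e^(-8t) replaces s with s + 8.

G(s) = 3/(s + 8)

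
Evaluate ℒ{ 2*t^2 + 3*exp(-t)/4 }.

3/(4*(s + 1)) + 4/s^3

By linearity of the Laplace transform, transform each term separately.
(3/4)·[L{e^(-t)} = 1/(s + 1)]; (2)·[L{t^2} = 2!/s^3 = 2/s^3].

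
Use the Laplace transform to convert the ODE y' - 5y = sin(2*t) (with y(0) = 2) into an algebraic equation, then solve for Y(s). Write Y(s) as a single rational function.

Transform both sides with L{·}.
Using L{y'} = sY - y(0) = sY - 2, the left side becomes (s - 5)Y - (2).
The right side is L{sin(2*t)} = 2/(s^2 + 4).
So (s - 5)Y = 2/(s^2 + 4) + (2).
Solve for Y(s) and write it as one ratio of polynomials.

Y(s) = (2*s^2 + 10)/(s^3 - 5*s^2 + 4*s - 20)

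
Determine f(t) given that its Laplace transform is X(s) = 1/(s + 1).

Since L{e^(-t)} = 1/(s + 1), the inverse is exp(-t).

f(t) = exp(-t)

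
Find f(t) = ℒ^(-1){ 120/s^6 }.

f(t) = t^5

Since L{t^5} = 5!/s^6 = 120/s^6, the inverse is t^5.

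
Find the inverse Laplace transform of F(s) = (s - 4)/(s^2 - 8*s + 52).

exp(4*t)*cos(6*t)

Rewrite the denominator: s^2 - 8*s + 52 = (s - 4)^2 + 36.
The form in (s - 4) signals a first-shifting-theorem factor e^(4t).
Since L{cos(6t)} = s/(s^2 + 36), the inverse is exp(4*t)*cos(6*t).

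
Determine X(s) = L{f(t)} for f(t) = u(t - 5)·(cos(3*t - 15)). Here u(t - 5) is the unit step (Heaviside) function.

By the second shifting theorem, L{u(t - c)·g(t - c)} = e^(-cs)·G(s) with c = 5 and G(s) = L{g(t)}.
L{cos(3t)} = s/(s^2 + 9).

X(s) = s*exp(-5*s)/(s^2 + 9)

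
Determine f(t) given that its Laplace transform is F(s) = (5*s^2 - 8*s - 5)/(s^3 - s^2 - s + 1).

f(t) = -4*t*exp(t) + 3*exp(t) + 2*exp(-t)

Factor the denominator: s^3 - s^2 - s + 1 = (s - 1)^2*(s + 1).
Partial fraction decomposition gives [3/(s - 1)] + [-4/(s - 1)^2] + [2/(s + 1)].
Invert each term: 3/(s - 1) ↔ 3e^(t); -4/(s - 1)^2 ↔ -4t·e^(t); 2/(s + 1) ↔ 2e^(-t).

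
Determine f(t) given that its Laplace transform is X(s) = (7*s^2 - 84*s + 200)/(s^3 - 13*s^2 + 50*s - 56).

f(t) = -3*exp(7*t) + 4*exp(4*t) + 6*exp(2*t)

Factor the denominator: s^3 - 13*s^2 + 50*s - 56 = (s - 7)*(s - 4)*(s - 2).
Partial fraction decomposition gives [-3/(s - 7)] + [6/(s - 2)] + [4/(s - 4)].
Invert each term: -3/(s - 7) ↔ -3e^(7t); 6/(s - 2) ↔ 6e^(2t); 4/(s - 4) ↔ 4e^(4t).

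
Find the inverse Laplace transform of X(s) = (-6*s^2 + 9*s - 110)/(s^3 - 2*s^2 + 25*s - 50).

-4*exp(2*t) + sin(5*t) - 2*cos(5*t)

Factor the denominator: s^3 - 2*s^2 + 25*s - 50 = (s - 2)*(s^2 + 25).
Partial fraction decomposition gives [-4/(s - 2)] + [-2*s/(s^2 + 25)] + [5/(s^2 + 25)].
Invert each term: -4/(s - 2) ↔ -4e^(2t); -2·s/(s^2 + 25) ↔ -2cos(5t); 1·5/(s^2 + 25) ↔ sin(5t).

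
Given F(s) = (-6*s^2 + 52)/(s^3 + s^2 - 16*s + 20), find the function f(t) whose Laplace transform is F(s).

Factor the denominator: s^3 + s^2 - 16*s + 20 = (s - 2)^2*(s + 5).
Partial fraction decomposition gives [-4/(s - 2)] + [4/(s - 2)^2] + [-2/(s + 5)].
Invert each term: -4/(s - 2) ↔ -4e^(2t); 4/(s - 2)^2 ↔ 4t·e^(2t); -2/(s + 5) ↔ -2e^(-5t).

f(t) = 4*t*exp(2*t) - 4*exp(2*t) - 2*exp(-5*t)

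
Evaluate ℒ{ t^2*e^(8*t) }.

L{e^(8t)} = 1/(s - 8).
Then apply L{t^2·g(t)} = (-1)^2 d^2/ds^2[G(s)] with G(s) = 1/(s - 8):
differentiating 2 times and applying the sign gives 2/(s - 8)^3.

2/(s - 8)^3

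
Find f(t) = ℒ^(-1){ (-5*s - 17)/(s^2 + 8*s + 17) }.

f(t) = 3*exp(-4*t)*sin(t) - 5*exp(-4*t)*cos(t)

Complete the square in the denominator: s^2 + 8*s + 17 = (s + 4)^2 + 1^2.
Split the numerator to match: -5*s - 17 = -5·(s + 4) + 3·1.
Invert each term: -5·(s + 4)/((s + 4)^2 + 1) ↔ -5e^(-4t)cos(t); 3·1/((s + 4)^2 + 1) ↔ 3e^(-4t)sin(t).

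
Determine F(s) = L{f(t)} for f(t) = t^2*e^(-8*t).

L{e^(-8t)} = 1/(s + 8).
Then apply L{t^2·g(t)} = (-1)^2 d^2/ds^2[G(s)] with G(s) = 1/(s + 8):
differentiating 2 times and applying the sign gives 2/(s + 8)^3.

F(s) = 2/(s + 8)^3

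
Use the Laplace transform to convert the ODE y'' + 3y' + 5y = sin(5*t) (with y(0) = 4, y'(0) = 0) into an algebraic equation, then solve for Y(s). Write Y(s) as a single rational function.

Take the Laplace transform of both sides.
The derivative rules (L{y''} = s^2 Y - s·y(0) - y'(0) and L{y'} = sY - y(0), with y(0) = 4, y'(0) = 0) turn the left side into (s^2 + 3*s + 5)Y - (4*s + 12).
The right side is L{sin(5*t)} = 5/(s^2 + 25).
So (s^2 + 3*s + 5)Y = 5/(s^2 + 25) + (4*s + 12).
Isolate Y and clear denominators.

Y(s) = (4*s^3 + 12*s^2 + 100*s + 305)/(s^4 + 3*s^3 + 30*s^2 + 75*s + 125)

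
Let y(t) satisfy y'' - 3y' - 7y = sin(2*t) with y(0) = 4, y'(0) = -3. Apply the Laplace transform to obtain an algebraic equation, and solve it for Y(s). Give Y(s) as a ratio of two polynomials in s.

Transform both sides with L{·}.
The derivative rules (L{y''} = s^2 Y - s·y(0) - y'(0) and L{y'} = sY - y(0), with y(0) = 4, y'(0) = -3) turn the left side into (s^2 - 3*s - 7)Y - (4*s - 15).
The right side is L{sin(2*t)} = 2/(s^2 + 4).
So (s^2 - 3*s - 7)Y = 2/(s^2 + 4) + (4*s - 15).
Isolate Y and clear denominators.

Y(s) = (4*s^3 - 15*s^2 + 16*s - 58)/(s^4 - 3*s^3 - 3*s^2 - 12*s - 28)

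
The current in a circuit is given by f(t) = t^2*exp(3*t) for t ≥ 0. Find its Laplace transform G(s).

G(s) = 2/(s - 3)^3

L{e^(3t)} = 1/(s - 3).
Then apply L{t^2·g(t)} = (-1)^2 d^2/ds^2[H(s)] with H(s) = 1/(s - 3):
differentiating 2 times and applying the sign gives 2/(s - 3)^3.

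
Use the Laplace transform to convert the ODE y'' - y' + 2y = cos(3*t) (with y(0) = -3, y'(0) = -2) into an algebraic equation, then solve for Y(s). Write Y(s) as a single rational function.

Laplace-transform each side.
With L{y''} = s^2 Y - s·y(0) - y'(0) and L{y'} = sY - y(0), with y(0) = -3, y'(0) = -2: the LHS transforms to (s^2 - s + 2)Y - (-3*s + 1).
The right side is L{cos(3*t)} = s/(s^2 + 9).
So (s^2 - s + 2)Y = s/(s^2 + 9) + (-3*s + 1).
Divide through and combine into a single rational function.

Y(s) = (-3*s^3 + s^2 - 26*s + 9)/(s^4 - s^3 + 11*s^2 - 9*s + 18)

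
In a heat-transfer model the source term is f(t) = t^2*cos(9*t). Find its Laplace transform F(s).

L{cos(9t)} = s/(s^2 + 81).
Then apply L{t^2·g(t)} = (-1)^2 d^2/ds^2[G(s)] with G(s) = s/(s^2 + 81):
differentiating 2 times and applying the sign gives 2*s*(s^2 - 243)/(s^2 + 81)^3.

F(s) = 2*s*(s^2 - 243)/(s^2 + 81)^3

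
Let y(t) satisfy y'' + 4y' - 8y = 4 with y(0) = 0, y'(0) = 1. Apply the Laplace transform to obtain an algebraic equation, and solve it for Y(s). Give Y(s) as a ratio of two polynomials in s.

Laplace-transform each side.
With L{y''} = s^2 Y - s·y(0) - y'(0) and L{y'} = sY - y(0), with y(0) = 0, y'(0) = 1: the LHS transforms to (s^2 + 4*s - 8)Y - (1).
The right side is L{4} = 4/s.
So (s^2 + 4*s - 8)Y = 4/s + (1).
Solve for Y(s) and write it as one ratio of polynomials.

Y(s) = (s + 4)/(s^3 + 4*s^2 - 8*s)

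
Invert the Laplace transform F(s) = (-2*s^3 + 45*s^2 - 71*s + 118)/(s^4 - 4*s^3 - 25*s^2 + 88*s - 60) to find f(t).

Factor the denominator: s^4 - 4*s^3 - 25*s^2 + 88*s - 60 = (s - 6)*(s - 2)*(s - 1)*(s + 5).
Partial fraction decomposition gives [4/(s - 6)] + [3/(s - 1)] + [-5/(s - 2)] + [-4/(s + 5)].
Invert each term: 4/(s - 6) ↔ 4e^(6t); 3/(s - 1) ↔ 3e^(t); -5/(s - 2) ↔ -5e^(2t); -4/(s + 5) ↔ -4e^(-5t).

f(t) = 4*exp(6*t) - 5*exp(2*t) + 3*exp(t) - 4*exp(-5*t)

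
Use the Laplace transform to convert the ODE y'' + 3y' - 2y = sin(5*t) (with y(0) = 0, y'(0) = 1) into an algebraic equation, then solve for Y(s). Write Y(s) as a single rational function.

Take the Laplace transform of both sides.
Using L{y''} = s^2 Y - s·y(0) - y'(0) and L{y'} = sY - y(0), with y(0) = 0, y'(0) = 1, the left side becomes (s^2 + 3*s - 2)Y - (1).
The right side is L{sin(5*t)} = 5/(s^2 + 25).
So (s^2 + 3*s - 2)Y = 5/(s^2 + 25) + (1).
Solve for Y(s) and write it as one ratio of polynomials.

Y(s) = (s^2 + 30)/(s^4 + 3*s^3 + 23*s^2 + 75*s - 50)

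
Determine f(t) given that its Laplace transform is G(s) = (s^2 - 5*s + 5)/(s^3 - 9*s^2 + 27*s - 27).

Factor the denominator: s^3 - 9*s^2 + 27*s - 27 = (s - 3)^3.
Partial fraction decomposition gives [1/(s - 3)] + [(s - 3)^(-2)] + [-1/(s - 3)^3].
Invert each term: 1/(s - 3) ↔ e^(3t); 1/(s - 3)^2 ↔ t·e^(3t); -1/(s - 3)^3 ↔ (-1/2)t^2·e^(3t).

f(t) = -t^2*exp(3*t)/2 + t*exp(3*t) + exp(3*t)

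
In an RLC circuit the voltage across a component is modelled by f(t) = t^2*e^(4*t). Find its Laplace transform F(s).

L{e^(4t)} = 1/(s - 4).
Then apply L{t^2·g(t)} = (-1)^2 d^2/ds^2[G(s)] with G(s) = 1/(s - 4):
differentiating 2 times and applying the sign gives 2/(s - 4)^3.

F(s) = 2/(s - 4)^3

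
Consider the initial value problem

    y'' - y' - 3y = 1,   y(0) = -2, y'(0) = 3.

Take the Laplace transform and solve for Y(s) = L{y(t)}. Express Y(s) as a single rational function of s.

Y(s) = (-2*s^2 + 5*s + 1)/(s^3 - s^2 - 3*s)

Take the Laplace transform of both sides.
The derivative rules (L{y''} = s^2 Y - s·y(0) - y'(0) and L{y'} = sY - y(0), with y(0) = -2, y'(0) = 3) turn the left side into (s^2 - s - 3)Y - (-2*s + 5).
The right side is L{1} = 1/s.
So (s^2 - s - 3)Y = 1/s + (-2*s + 5).
Divide through and combine into a single rational function.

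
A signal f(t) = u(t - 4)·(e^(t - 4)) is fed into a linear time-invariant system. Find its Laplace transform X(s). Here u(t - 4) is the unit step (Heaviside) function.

X(s) = exp(-4*s)/(s - 1)

By the second shifting theorem, L{u(t - c)·g(t - c)} = e^(-cs)·G(s) with c = 4 and G(s) = L{g(t)}.
L{e^(t)} = 1/(s - 1).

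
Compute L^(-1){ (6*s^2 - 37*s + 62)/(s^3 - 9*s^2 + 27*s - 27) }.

Factor the denominator: s^3 - 9*s^2 + 27*s - 27 = (s - 3)^3.
Partial fraction decomposition gives [6/(s - 3)] + [-1/(s - 3)^2] + [5/(s - 3)^3].
Invert each term: 6/(s - 3) ↔ 6e^(3t); -1/(s - 3)^2 ↔ -t·e^(3t); 5/(s - 3)^3 ↔ (5/2)t^2·e^(3t).

5*t^2*exp(3*t)/2 - t*exp(3*t) + 6*exp(3*t)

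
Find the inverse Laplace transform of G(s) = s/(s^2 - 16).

cosh(4*t)

Since L{cosh(4t)} = s/(s^2 - 16), the inverse is cosh(4*t).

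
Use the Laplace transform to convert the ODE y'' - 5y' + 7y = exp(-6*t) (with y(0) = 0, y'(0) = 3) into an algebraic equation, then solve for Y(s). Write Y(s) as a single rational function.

Y(s) = (3*s + 19)/(s^3 + s^2 - 23*s + 42)

Laplace-transform each side.
Using L{y''} = s^2 Y - s·y(0) - y'(0) and L{y'} = sY - y(0), with y(0) = 0, y'(0) = 3, the left side becomes (s^2 - 5*s + 7)Y - (3).
The right side is L{exp(-6*t)} = 1/(s + 6).
So (s^2 - 5*s + 7)Y = 1/(s + 6) + (3).
Divide through and combine into a single rational function.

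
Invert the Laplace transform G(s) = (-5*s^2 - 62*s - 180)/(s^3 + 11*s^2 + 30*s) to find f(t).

f(t) = -6 - exp(-5*t) + 2*exp(-6*t)

Factor the denominator: s^3 + 11*s^2 + 30*s = s*(s + 5)*(s + 6).
Partial fraction decomposition gives [2/(s + 6)] + [-1/(s + 5)] + [-6/s].
Invert each term: 2/(s + 6) ↔ 2e^(-6t); -1/(s + 5) ↔ -e^(-5t); -6/(s - 0) ↔ -6e^(0t).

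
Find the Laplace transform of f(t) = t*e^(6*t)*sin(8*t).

16*(s - 6)/(s^2 - 12*s + 100)^2

L{sin(8t)} = 8/(s^2 + 64).
Multiplying by e^(6t) shifts s → s - 6, so L{e^(6*t)*sin(8*t)} = 8/((s - 6)^2 + 64).
Then apply L{t·g(t)} = -d/ds[H(s)] with H(s) = 8/((s - 6)^2 + 64):
differentiating 1 time and applying the sign gives 16*(s - 6)/(s^2 - 12*s + 100)^2.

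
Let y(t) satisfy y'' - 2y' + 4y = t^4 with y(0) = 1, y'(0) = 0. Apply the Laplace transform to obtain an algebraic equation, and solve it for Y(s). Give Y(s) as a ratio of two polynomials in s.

Take the Laplace transform of both sides.
The derivative rules (L{y''} = s^2 Y - s·y(0) - y'(0) and L{y'} = sY - y(0), with y(0) = 1, y'(0) = 0) turn the left side into (s^2 - 2*s + 4)Y - (s - 2).
The right side is L{t^4} = 24/s^5.
So (s^2 - 2*s + 4)Y = 24/s^5 + (s - 2).
Divide through and combine into a single rational function.

Y(s) = (s^6 - 2*s^5 + 24)/(s^7 - 2*s^6 + 4*s^5)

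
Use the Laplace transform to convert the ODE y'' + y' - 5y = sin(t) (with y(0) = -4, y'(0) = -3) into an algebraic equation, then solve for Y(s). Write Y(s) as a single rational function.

Y(s) = (-4*s^3 - 7*s^2 - 4*s - 6)/(s^4 + s^3 - 4*s^2 + s - 5)

Take the Laplace transform of both sides.
With L{y''} = s^2 Y - s·y(0) - y'(0) and L{y'} = sY - y(0), with y(0) = -4, y'(0) = -3: the LHS transforms to (s^2 + s - 5)Y - (-4*s - 7).
The right side is L{sin(t)} = 1/(s^2 + 1).
So (s^2 + s - 5)Y = 1/(s^2 + 1) + (-4*s - 7).
Solve for Y(s) and write it as one ratio of polynomials.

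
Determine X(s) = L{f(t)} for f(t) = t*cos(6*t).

L{cos(6t)} = s/(s^2 + 36).
Then apply L{t·g(t)} = -d/ds[G(s)] with G(s) = s/(s^2 + 36):
differentiating 1 time and applying the sign gives (s - 6)*(s + 6)/(s^2 + 36)^2.

X(s) = (s - 6)*(s + 6)/(s^2 + 36)^2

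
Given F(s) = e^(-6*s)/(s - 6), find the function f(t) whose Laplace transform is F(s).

The factor e^(-6s) signals a time shift by c = 6 (second shifting theorem).
L{e^(6t)} = 1/(s - 6), so L^-1{1/(s - 6)} = e^(6*t).
Hence the inverse is u(t - 6) times that function evaluated at t - 6.

f(t) = Heaviside(t - 6)*(exp(6*t - 36))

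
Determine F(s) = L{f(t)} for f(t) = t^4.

F(s) = 24/s^5

L{t^4} = 4!/s^5 = 24/s^5.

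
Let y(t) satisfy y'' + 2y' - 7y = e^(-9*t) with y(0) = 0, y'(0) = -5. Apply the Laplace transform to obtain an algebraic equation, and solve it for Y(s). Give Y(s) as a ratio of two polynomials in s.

Y(s) = (-5*s - 44)/(s^3 + 11*s^2 + 11*s - 63)

Laplace-transform each side.
With L{y''} = s^2 Y - s·y(0) - y'(0) and L{y'} = sY - y(0), with y(0) = 0, y'(0) = -5: the LHS transforms to (s^2 + 2*s - 7)Y - (-5).
The right side is L{e^(-9*t)} = 1/(s + 9).
So (s^2 + 2*s - 7)Y = 1/(s + 9) + (-5).
Divide through and combine into a single rational function.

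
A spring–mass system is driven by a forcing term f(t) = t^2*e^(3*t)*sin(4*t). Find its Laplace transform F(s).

F(s) = 8*(3*s^2 - 18*s + 11)/(s^2 - 6*s + 25)^3

L{sin(4t)} = 4/(s^2 + 16).
Multiplying by e^(3t) shifts s → s - 3, so L{e^(3*t)*sin(4*t)} = 4/((s - 3)^2 + 16).
Then apply L{t^2·g(t)} = (-1)^2 d^2/ds^2[G(s)] with G(s) = 4/((s - 3)^2 + 16):
differentiating 2 times and applying the sign gives 8*(3*s^2 - 18*s + 11)/(s^2 - 6*s + 25)^3.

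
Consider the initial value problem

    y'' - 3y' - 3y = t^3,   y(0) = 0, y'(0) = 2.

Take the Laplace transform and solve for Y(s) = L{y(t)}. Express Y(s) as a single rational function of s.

Y(s) = (2*s^4 + 6)/(s^6 - 3*s^5 - 3*s^4)

Laplace-transform each side.
The derivative rules (L{y''} = s^2 Y - s·y(0) - y'(0) and L{y'} = sY - y(0), with y(0) = 0, y'(0) = 2) turn the left side into (s^2 - 3*s - 3)Y - (2).
The right side is L{t^3} = 6/s^4.
So (s^2 - 3*s - 3)Y = 6/s^4 + (2).
Divide through and combine into a single rational function.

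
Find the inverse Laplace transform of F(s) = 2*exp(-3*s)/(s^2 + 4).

Heaviside(t - 3)*(sin(2*t - 6))

The factor e^(-3s) signals a time shift by c = 3 (second shifting theorem).
L{sin(2t)} = 2/(s^2 + 4), so L^-1{2/(s^2 + 4)} = sin(2*t).
Hence the inverse is u(t - 3) times that function evaluated at t - 3.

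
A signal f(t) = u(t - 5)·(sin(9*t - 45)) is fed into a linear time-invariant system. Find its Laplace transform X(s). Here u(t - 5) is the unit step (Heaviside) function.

By the second shifting theorem, L{u(t - c)·g(t - c)} = e^(-cs)·G(s) with c = 5 and G(s) = L{g(t)}.
L{sin(9t)} = 9/(s^2 + 81).

X(s) = 9*exp(-5*s)/(s^2 + 81)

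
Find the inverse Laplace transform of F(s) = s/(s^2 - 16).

Since L{cosh(4t)} = s/(s^2 - 16), the inverse is cosh(4*t).

cosh(4*t)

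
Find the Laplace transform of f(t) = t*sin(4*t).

8*s/(s^2 + 16)^2

L{sin(4t)} = 4/(s^2 + 16).
Then apply L{t·g(t)} = -d/ds[G(s)] with G(s) = 4/(s^2 + 16):
differentiating 1 time and applying the sign gives 8*s/(s^2 + 16)^2.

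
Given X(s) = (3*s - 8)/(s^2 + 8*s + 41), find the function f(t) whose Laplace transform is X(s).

Complete the square in the denominator: s^2 + 8*s + 41 = (s + 4)^2 + 5^2.
Split the numerator to match: 3*s - 8 = 3·(s + 4) - 4·5.
Invert each term: 3·(s + 4)/((s + 4)^2 + 25) ↔ 3e^(-4t)cos(5t); -4·5/((s + 4)^2 + 25) ↔ -4e^(-4t)sin(5t).

f(t) = -4*exp(-4*t)*sin(5*t) + 3*exp(-4*t)*cos(5*t)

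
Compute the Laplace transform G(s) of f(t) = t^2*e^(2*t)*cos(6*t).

L{cos(6t)} = s/(s^2 + 36).
Multiplying by e^(2t) shifts s → s - 2, so L{e^(2*t)*cos(6*t)} = (s - 2)/((s - 2)^2 + 36).
Then apply L{t^2·g(t)} = (-1)^2 d^2/ds^2[H(s)] with H(s) = (s - 2)/((s - 2)^2 + 36):
differentiating 2 times and applying the sign gives 2*(s - 2)*(s^2 - 4*s - 104)/(s^2 - 4*s + 40)^3.

G(s) = 2*(s - 2)*(s^2 - 4*s - 104)/(s^2 - 4*s + 40)^3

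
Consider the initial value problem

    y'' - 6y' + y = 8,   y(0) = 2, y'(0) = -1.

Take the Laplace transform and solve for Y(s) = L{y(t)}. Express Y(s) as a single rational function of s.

Apply the Laplace transform to the equation.
The derivative rules (L{y''} = s^2 Y - s·y(0) - y'(0) and L{y'} = sY - y(0), with y(0) = 2, y'(0) = -1) turn the left side into (s^2 - 6*s + 1)Y - (2*s - 13).
The right side is L{8} = 8/s.
So (s^2 - 6*s + 1)Y = 8/s + (2*s - 13).
Divide through and combine into a single rational function.

Y(s) = (2*s^2 - 13*s + 8)/(s^3 - 6*s^2 + s)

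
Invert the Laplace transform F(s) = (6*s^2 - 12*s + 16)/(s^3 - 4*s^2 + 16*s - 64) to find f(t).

f(t) = 2*exp(4*t) + sin(4*t) + 4*cos(4*t)

Factor the denominator: s^3 - 4*s^2 + 16*s - 64 = (s - 4)*(s^2 + 16).
Partial fraction decomposition gives [2/(s - 4)] + [4*s/(s^2 + 16)] + [4/(s^2 + 16)].
Invert each term: 2/(s - 4) ↔ 2e^(4t); 4·s/(s^2 + 16) ↔ 4cos(4t); 1·4/(s^2 + 16) ↔ sin(4t).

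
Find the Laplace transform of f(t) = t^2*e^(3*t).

L{t^2} = 2!/s^3 = 2/s^3.
By the first shifting theorem, multiplying by e^(3t) replaces s with s - 3.

2/(s - 3)^3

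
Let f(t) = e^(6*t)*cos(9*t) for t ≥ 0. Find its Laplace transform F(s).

L{cos(9t)} = s/(s^2 + 81).
By the first shifting theorem, multiplying by e^(6t) replaces s with s - 6.

F(s) = (s - 6)/((s - 6)^2 + 81)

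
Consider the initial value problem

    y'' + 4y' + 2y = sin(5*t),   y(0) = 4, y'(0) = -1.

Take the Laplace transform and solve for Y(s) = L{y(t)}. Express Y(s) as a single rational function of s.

Y(s) = (4*s^3 + 15*s^2 + 100*s + 380)/(s^4 + 4*s^3 + 27*s^2 + 100*s + 50)

Laplace-transform each side.
With L{y''} = s^2 Y - s·y(0) - y'(0) and L{y'} = sY - y(0), with y(0) = 4, y'(0) = -1: the LHS transforms to (s^2 + 4*s + 2)Y - (4*s + 15).
The right side is L{sin(5*t)} = 5/(s^2 + 25).
So (s^2 + 4*s + 2)Y = 5/(s^2 + 25) + (4*s + 15).
Divide through and combine into a single rational function.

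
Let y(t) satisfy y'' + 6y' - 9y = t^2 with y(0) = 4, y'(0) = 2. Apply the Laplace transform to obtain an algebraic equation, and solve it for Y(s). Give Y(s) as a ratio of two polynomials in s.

Transform both sides with L{·}.
With L{y''} = s^2 Y - s·y(0) - y'(0) and L{y'} = sY - y(0), with y(0) = 4, y'(0) = 2: the LHS transforms to (s^2 + 6*s - 9)Y - (4*s + 26).
The right side is L{t^2} = 2/s^3.
So (s^2 + 6*s - 9)Y = 2/s^3 + (4*s + 26).
Divide through and combine into a single rational function.

Y(s) = (4*s^4 + 26*s^3 + 2)/(s^5 + 6*s^4 - 9*s^3)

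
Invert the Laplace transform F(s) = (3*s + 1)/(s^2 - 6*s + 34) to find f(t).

f(t) = 2*exp(3*t)*sin(5*t) + 3*exp(3*t)*cos(5*t)

Complete the square in the denominator: s^2 - 6*s + 34 = (s - 3)^2 + 5^2.
Split the numerator to match: 3*s + 1 = 3·(s - 3) + 2·5.
Invert each term: 3·(s - 3)/((s - 3)^2 + 25) ↔ 3e^(3t)cos(5t); 2·5/((s - 3)^2 + 25) ↔ 2e^(3t)sin(5t).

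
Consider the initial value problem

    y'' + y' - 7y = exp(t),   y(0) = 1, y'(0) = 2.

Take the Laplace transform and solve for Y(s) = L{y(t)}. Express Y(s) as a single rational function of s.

Take the Laplace transform of both sides.
The derivative rules (L{y''} = s^2 Y - s·y(0) - y'(0) and L{y'} = sY - y(0), with y(0) = 1, y'(0) = 2) turn the left side into (s^2 + s - 7)Y - (s + 3).
The right side is L{exp(t)} = 1/(s - 1).
So (s^2 + s - 7)Y = 1/(s - 1) + (s + 3).
Isolate Y and clear denominators.

Y(s) = (s^2 + 2*s - 2)/(s^3 - 8*s + 7)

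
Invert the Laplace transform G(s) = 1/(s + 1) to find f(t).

Since L{e^(-t)} = 1/(s + 1), the inverse is e^(-t).

f(t) = exp(-t)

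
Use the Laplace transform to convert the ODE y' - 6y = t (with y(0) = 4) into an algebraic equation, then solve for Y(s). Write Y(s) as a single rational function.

Y(s) = (4*s^2 + 1)/(s^3 - 6*s^2)

Transform both sides with L{·}.
Using L{y'} = sY - y(0) = sY - 4, the left side becomes (s - 6)Y - (4).
The right side is L{t} = s^(-2).
So (s - 6)Y = s^(-2) + (4).
Divide through and combine into a single rational function.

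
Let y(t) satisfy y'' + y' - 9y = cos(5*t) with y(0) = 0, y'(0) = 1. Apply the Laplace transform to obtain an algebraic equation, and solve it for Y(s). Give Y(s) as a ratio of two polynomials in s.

Y(s) = (s^2 + s + 25)/(s^4 + s^3 + 16*s^2 + 25*s - 225)

Take the Laplace transform of both sides.
Using L{y''} = s^2 Y - s·y(0) - y'(0) and L{y'} = sY - y(0), with y(0) = 0, y'(0) = 1, the left side becomes (s^2 + s - 9)Y - (1).
The right side is L{cos(5*t)} = s/(s^2 + 25).
So (s^2 + s - 9)Y = s/(s^2 + 25) + (1).
Isolate Y and clear denominators.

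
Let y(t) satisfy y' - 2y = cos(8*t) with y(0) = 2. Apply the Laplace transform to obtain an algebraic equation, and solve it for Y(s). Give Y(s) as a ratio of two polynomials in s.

Y(s) = (2*s^2 + s + 128)/(s^3 - 2*s^2 + 64*s - 128)

Laplace-transform each side.
Using L{y'} = sY - y(0) = sY - 2, the left side becomes (s - 2)Y - (2).
The right side is L{cos(8*t)} = s/(s^2 + 64).
So (s - 2)Y = s/(s^2 + 64) + (2).
Solve for Y(s) and write it as one ratio of polynomials.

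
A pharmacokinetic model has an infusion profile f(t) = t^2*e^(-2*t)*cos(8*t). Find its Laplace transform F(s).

L{cos(8t)} = s/(s^2 + 64).
Multiplying by e^(-2t) shifts s → s + 2, so L{e^(-2*t)*cos(8*t)} = (s + 2)/((s + 2)^2 + 64).
Then apply L{t^2·g(t)} = (-1)^2 d^2/ds^2[G(s)] with G(s) = (s + 2)/((s + 2)^2 + 64):
differentiating 2 times and applying the sign gives 2*(s + 2)*(s^2 + 4*s - 188)/(s^2 + 4*s + 68)^3.

F(s) = 2*(s + 2)*(s^2 + 4*s - 188)/(s^2 + 4*s + 68)^3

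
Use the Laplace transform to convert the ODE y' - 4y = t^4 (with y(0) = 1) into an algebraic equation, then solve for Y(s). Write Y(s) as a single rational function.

Y(s) = (s^5 + 24)/(s^6 - 4*s^5)

Transform both sides with L{·}.
With L{y'} = sY - y(0) = sY - 1: the LHS transforms to (s - 4)Y - (1).
The right side is L{t^4} = 24/s^5.
So (s - 4)Y = 24/s^5 + (1).
Divide through and combine into a single rational function.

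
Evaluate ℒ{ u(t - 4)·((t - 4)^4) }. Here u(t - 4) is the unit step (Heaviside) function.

By the second shifting theorem, L{u(t - c)·g(t - c)} = e^(-cs)·H(s) with c = 4 and H(s) = L{g(t)}.
L{t^4} = 4!/s^5 = 24/s^5.

24*exp(-4*s)/s^5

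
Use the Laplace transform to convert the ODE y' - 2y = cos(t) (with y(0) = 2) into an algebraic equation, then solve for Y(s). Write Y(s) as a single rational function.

Y(s) = (2*s^2 + s + 2)/(s^3 - 2*s^2 + s - 2)

Take the Laplace transform of both sides.
The derivative rules (L{y'} = sY - y(0) = sY - 2) turn the left side into (s - 2)Y - (2).
The right side is L{cos(t)} = s/(s^2 + 1).
So (s - 2)Y = s/(s^2 + 1) + (2).
Divide through and combine into a single rational function.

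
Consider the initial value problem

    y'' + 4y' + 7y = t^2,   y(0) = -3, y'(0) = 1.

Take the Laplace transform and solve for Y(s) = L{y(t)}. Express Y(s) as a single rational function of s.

Transform both sides with L{·}.
Using L{y''} = s^2 Y - s·y(0) - y'(0) and L{y'} = sY - y(0), with y(0) = -3, y'(0) = 1, the left side becomes (s^2 + 4*s + 7)Y - (-3*s - 11).
The right side is L{t^2} = 2/s^3.
So (s^2 + 4*s + 7)Y = 2/s^3 + (-3*s - 11).
Solve for Y(s) and write it as one ratio of polynomials.

Y(s) = (-3*s^4 - 11*s^3 + 2)/(s^5 + 4*s^4 + 7*s^3)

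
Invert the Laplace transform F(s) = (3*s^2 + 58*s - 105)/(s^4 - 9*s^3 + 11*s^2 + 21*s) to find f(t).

f(t) = 2*exp(7*t) - 2*exp(3*t) - 5 + 5*exp(-t)

Factor the denominator: s^4 - 9*s^3 + 11*s^2 + 21*s = s*(s - 7)*(s - 3)*(s + 1).
Partial fraction decomposition gives [-2/(s - 3)] + [2/(s - 7)] + [5/(s + 1)] + [-5/s].
Invert each term: -2/(s - 3) ↔ -2e^(3t); 2/(s - 7) ↔ 2e^(7t); 5/(s + 1) ↔ 5e^(-t); -5/(s - 0) ↔ -5e^(0t).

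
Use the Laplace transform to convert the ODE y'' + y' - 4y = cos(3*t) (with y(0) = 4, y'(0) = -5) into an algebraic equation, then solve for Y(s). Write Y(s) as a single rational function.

Laplace-transform each side.
The derivative rules (L{y''} = s^2 Y - s·y(0) - y'(0) and L{y'} = sY - y(0), with y(0) = 4, y'(0) = -5) turn the left side into (s^2 + s - 4)Y - (4*s - 1).
The right side is L{cos(3*t)} = s/(s^2 + 9).
So (s^2 + s - 4)Y = s/(s^2 + 9) + (4*s - 1).
Divide through and combine into a single rational function.

Y(s) = (4*s^3 - s^2 + 37*s - 9)/(s^4 + s^3 + 5*s^2 + 9*s - 36)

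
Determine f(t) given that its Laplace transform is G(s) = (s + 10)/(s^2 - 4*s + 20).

f(t) = 3*exp(2*t)*sin(4*t) + exp(2*t)*cos(4*t)

Complete the square in the denominator: s^2 - 4*s + 20 = (s - 2)^2 + 4^2.
Split the numerator to match: s + 10 = 1·(s - 2) + 3·4.
Invert each term: 1·(s - 2)/((s - 2)^2 + 16) ↔ e^(2t)cos(4t); 3·4/((s - 2)^2 + 16) ↔ 3e^(2t)sin(4t).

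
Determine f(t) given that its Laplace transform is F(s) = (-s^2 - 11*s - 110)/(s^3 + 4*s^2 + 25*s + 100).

Factor the denominator: s^3 + 4*s^2 + 25*s + 100 = (s + 4)*(s^2 + 25).
Partial fraction decomposition gives [-2/(s + 4)] + [s/(s^2 + 25)] + [-15/(s^2 + 25)].
Invert each term: -2/(s + 4) ↔ -2e^(-4t); 1·s/(s^2 + 25) ↔ cos(5t); -3·5/(s^2 + 25) ↔ -3sin(5t).

f(t) = -3*sin(5*t) + cos(5*t) - 2*exp(-4*t)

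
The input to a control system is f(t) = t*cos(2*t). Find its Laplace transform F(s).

F(s) = (s - 2)*(s + 2)/(s^2 + 4)^2

L{cos(2t)} = s/(s^2 + 4).
Then apply L{t·g(t)} = -d/ds[G(s)] with G(s) = s/(s^2 + 4):
differentiating 1 time and applying the sign gives (s - 2)*(s + 2)/(s^2 + 4)^2.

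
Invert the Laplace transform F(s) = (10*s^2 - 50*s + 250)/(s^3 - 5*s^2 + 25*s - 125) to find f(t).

f(t) = 5*exp(5*t) - 5*sin(5*t) + 5*cos(5*t)

Factor the denominator: s^3 - 5*s^2 + 25*s - 125 = (s - 5)*(s^2 + 25).
Partial fraction decomposition gives [5/(s - 5)] + [5*s/(s^2 + 25)] + [-25/(s^2 + 25)].
Invert each term: 5/(s - 5) ↔ 5e^(5t); 5·s/(s^2 + 25) ↔ 5cos(5t); -5·5/(s^2 + 25) ↔ -5sin(5t).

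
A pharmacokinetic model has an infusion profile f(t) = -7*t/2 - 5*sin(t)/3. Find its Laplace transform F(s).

By linearity of the Laplace transform, transform each term separately.
(-7/2)·[L{t} = 1!/s^2 = 1/s^2]; (-5/3)·[L{sin(t)} = 1/(s^2 + 1)].

F(s) = -5/(3*(s^2 + 1)) - 7/(2*s^2)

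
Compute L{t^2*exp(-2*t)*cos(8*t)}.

2*(s + 2)*(s^2 + 4*s - 188)/(s^2 + 4*s + 68)^3

L{cos(8t)} = s/(s^2 + 64).
Multiplying by e^(-2t) shifts s → s + 2, so L{exp(-2*t)*cos(8*t)} = (s + 2)/((s + 2)^2 + 64).
Then apply L{t^2·g(t)} = (-1)^2 d^2/ds^2[G(s)] with G(s) = (s + 2)/((s + 2)^2 + 64):
differentiating 2 times and applying the sign gives 2*(s + 2)*(s^2 + 4*s - 188)/(s^2 + 4*s + 68)^3.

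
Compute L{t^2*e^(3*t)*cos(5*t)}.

2*(s - 3)*(s^2 - 6*s - 66)/(s^2 - 6*s + 34)^3

L{cos(5t)} = s/(s^2 + 25).
Multiplying by e^(3t) shifts s → s - 3, so L{e^(3*t)*cos(5*t)} = (s - 3)/((s - 3)^2 + 25).
Then apply L{t^2·g(t)} = (-1)^2 d^2/ds^2[G(s)] with G(s) = (s - 3)/((s - 3)^2 + 25):
differentiating 2 times and applying the sign gives 2*(s - 3)*(s^2 - 6*s - 66)/(s^2 - 6*s + 34)^3.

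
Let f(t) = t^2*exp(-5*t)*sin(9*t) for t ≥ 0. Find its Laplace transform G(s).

G(s) = 54*(s^2 + 10*s - 2)/(s^2 + 10*s + 106)^3

L{sin(9t)} = 9/(s^2 + 81).
Multiplying by e^(-5t) shifts s → s + 5, so L{exp(-5*t)*sin(9*t)} = 9/((s + 5)^2 + 81).
Then apply L{t^2·g(t)} = (-1)^2 d^2/ds^2[H(s)] with H(s) = 9/((s + 5)^2 + 81):
differentiating 2 times and applying the sign gives 54*(s^2 + 10*s - 2)/(s^2 + 10*s + 106)^3.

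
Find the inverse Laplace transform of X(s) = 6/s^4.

Since L{t^3} = 3!/s^4 = 6/s^4, the inverse is t^3.

t^3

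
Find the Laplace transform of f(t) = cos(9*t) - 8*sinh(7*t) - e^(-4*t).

By linearity of the Laplace transform, transform each term separately.
(-8)·[L{sinh(7t)} = 7/(s^2 - 49)]; (-1)·[L{e^(-4t)} = 1/(s + 4)]; L{cos(9t)} = s/(s^2 + 81).

s/(s^2 + 81) - 56/(s^2 - 49) - 1/(s + 4)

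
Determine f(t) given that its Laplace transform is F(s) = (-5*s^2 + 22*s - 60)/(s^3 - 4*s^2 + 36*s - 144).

Factor the denominator: s^3 - 4*s^2 + 36*s - 144 = (s - 4)*(s^2 + 36).
Partial fraction decomposition gives [-1/(s - 4)] + [-4*s/(s^2 + 36)] + [6/(s^2 + 36)].
Invert each term: -1/(s - 4) ↔ -e^(4t); -4·s/(s^2 + 36) ↔ -4cos(6t); 1·6/(s^2 + 36) ↔ sin(6t).

f(t) = -exp(4*t) + sin(6*t) - 4*cos(6*t)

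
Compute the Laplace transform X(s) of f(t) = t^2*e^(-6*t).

X(s) = 2/(s + 6)^3

L{e^(-6t)} = 1/(s + 6).
Then apply L{t^2·g(t)} = (-1)^2 d^2/ds^2[G(s)] with G(s) = 1/(s + 6):
differentiating 2 times and applying the sign gives 2/(s + 6)^3.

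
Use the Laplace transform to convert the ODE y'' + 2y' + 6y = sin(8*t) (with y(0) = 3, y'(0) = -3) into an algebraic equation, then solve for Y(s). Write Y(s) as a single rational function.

Y(s) = (3*s^3 + 3*s^2 + 192*s + 200)/(s^4 + 2*s^3 + 70*s^2 + 128*s + 384)

Take the Laplace transform of both sides.
Using L{y''} = s^2 Y - s·y(0) - y'(0) and L{y'} = sY - y(0), with y(0) = 3, y'(0) = -3, the left side becomes (s^2 + 2*s + 6)Y - (3*s + 3).
The right side is L{sin(8*t)} = 8/(s^2 + 64).
So (s^2 + 2*s + 6)Y = 8/(s^2 + 64) + (3*s + 3).
Isolate Y and clear denominators.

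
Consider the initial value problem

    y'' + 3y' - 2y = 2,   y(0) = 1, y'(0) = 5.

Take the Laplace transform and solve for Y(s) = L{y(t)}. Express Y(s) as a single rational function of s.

Y(s) = (s^2 + 8*s + 2)/(s^3 + 3*s^2 - 2*s)

Take the Laplace transform of both sides.
With L{y''} = s^2 Y - s·y(0) - y'(0) and L{y'} = sY - y(0), with y(0) = 1, y'(0) = 5: the LHS transforms to (s^2 + 3*s - 2)Y - (s + 8).
The right side is L{2} = 2/s.
So (s^2 + 3*s - 2)Y = 2/s + (s + 8).
Divide through and combine into a single rational function.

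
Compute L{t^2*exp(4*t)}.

2/(s - 4)^3

L{e^(4t)} = 1/(s - 4).
Then apply L{t^2·g(t)} = (-1)^2 d^2/ds^2[G(s)] with G(s) = 1/(s - 4):
differentiating 2 times and applying the sign gives 2/(s - 4)^3.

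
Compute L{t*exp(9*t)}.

(s - 9)^(-2)

L{e^(9t)} = 1/(s - 9).
Then apply L{t·g(t)} = -d/ds[G(s)] with G(s) = 1/(s - 9):
differentiating 1 time and applying the sign gives (s - 9)^(-2).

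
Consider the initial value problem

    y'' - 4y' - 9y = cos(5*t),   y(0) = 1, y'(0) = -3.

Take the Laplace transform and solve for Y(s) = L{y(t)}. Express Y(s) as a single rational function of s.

Y(s) = (s^3 - 7*s^2 + 26*s - 175)/(s^4 - 4*s^3 + 16*s^2 - 100*s - 225)

Laplace-transform each side.
Using L{y''} = s^2 Y - s·y(0) - y'(0) and L{y'} = sY - y(0), with y(0) = 1, y'(0) = -3, the left side becomes (s^2 - 4*s - 9)Y - (s - 7).
The right side is L{cos(5*t)} = s/(s^2 + 25).
So (s^2 - 4*s - 9)Y = s/(s^2 + 25) + (s - 7).
Isolate Y and clear denominators.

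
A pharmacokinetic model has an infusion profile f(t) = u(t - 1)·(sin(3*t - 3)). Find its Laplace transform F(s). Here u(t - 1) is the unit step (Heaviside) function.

By the second shifting theorem, L{u(t - c)·g(t - c)} = e^(-cs)·G(s) with c = 1 and G(s) = L{g(t)}.
L{sin(3t)} = 3/(s^2 + 9).

F(s) = 3*exp(-s)/(s^2 + 9)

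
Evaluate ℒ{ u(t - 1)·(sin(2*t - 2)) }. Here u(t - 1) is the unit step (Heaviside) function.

2*exp(-s)/(s^2 + 4)

By the second shifting theorem, L{u(t - c)·g(t - c)} = e^(-cs)·G(s) with c = 1 and G(s) = L{g(t)}.
L{sin(2t)} = 2/(s^2 + 4).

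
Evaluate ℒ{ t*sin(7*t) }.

14*s/(s^2 + 49)^2

L{sin(7t)} = 7/(s^2 + 49).
Then apply L{t·g(t)} = -d/ds[G(s)] with G(s) = 7/(s^2 + 49):
differentiating 1 time and applying the sign gives 14*s/(s^2 + 49)^2.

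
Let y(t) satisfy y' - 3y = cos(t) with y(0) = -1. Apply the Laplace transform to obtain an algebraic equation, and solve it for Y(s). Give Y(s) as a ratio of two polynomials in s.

Apply the Laplace transform to the equation.
With L{y'} = sY - y(0) = sY - (-1): the LHS transforms to (s - 3)Y - (-1).
The right side is L{cos(t)} = s/(s^2 + 1).
So (s - 3)Y = s/(s^2 + 1) + (-1).
Isolate Y and clear denominators.

Y(s) = (-s^2 + s - 1)/(s^3 - 3*s^2 + s - 3)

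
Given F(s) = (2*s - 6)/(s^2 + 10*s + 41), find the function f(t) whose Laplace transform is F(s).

Complete the square in the denominator: s^2 + 10*s + 41 = (s + 5)^2 + 4^2.
Split the numerator to match: 2*s - 6 = 2·(s + 5) - 4·4.
Invert each term: 2·(s + 5)/((s + 5)^2 + 16) ↔ 2e^(-5t)cos(4t); -4·4/((s + 5)^2 + 16) ↔ -4e^(-5t)sin(4t).

f(t) = -4*exp(-5*t)*sin(4*t) + 2*exp(-5*t)*cos(4*t)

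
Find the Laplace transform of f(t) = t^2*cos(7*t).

2*s*(s^2 - 147)/(s^2 + 49)^3

L{cos(7t)} = s/(s^2 + 49).
Then apply L{t^2·g(t)} = (-1)^2 d^2/ds^2[G(s)] with G(s) = s/(s^2 + 49):
differentiating 2 times and applying the sign gives 2*s*(s^2 - 147)/(s^2 + 49)^3.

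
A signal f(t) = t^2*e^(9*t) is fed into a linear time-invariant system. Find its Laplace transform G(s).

L{e^(9t)} = 1/(s - 9).
Then apply L{t^2·g(t)} = (-1)^2 d^2/ds^2[H(s)] with H(s) = 1/(s - 9):
differentiating 2 times and applying the sign gives 2/(s - 9)^3.

G(s) = 2/(s - 9)^3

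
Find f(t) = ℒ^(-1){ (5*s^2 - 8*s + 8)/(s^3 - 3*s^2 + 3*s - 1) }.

f(t) = 5*t^2*exp(t)/2 + 2*t*exp(t) + 5*exp(t)

Factor the denominator: s^3 - 3*s^2 + 3*s - 1 = (s - 1)^3.
Partial fraction decomposition gives [5/(s - 1)] + [2/(s - 1)^2] + [5/(s - 1)^3].
Invert each term: 5/(s - 1) ↔ 5e^(t); 2/(s - 1)^2 ↔ 2t·e^(t); 5/(s - 1)^3 ↔ (5/2)t^2·e^(t).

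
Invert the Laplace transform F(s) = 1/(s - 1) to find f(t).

f(t) = exp(t)

Since L{e^(t)} = 1/(s - 1), the inverse is e^(t).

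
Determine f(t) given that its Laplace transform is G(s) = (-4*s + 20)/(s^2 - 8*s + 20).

f(t) = 2*exp(4*t)*sin(2*t) - 4*exp(4*t)*cos(2*t)

Complete the square in the denominator: s^2 - 8*s + 20 = (s - 4)^2 + 2^2.
Split the numerator to match: -4*s + 20 = -4·(s - 4) + 2·2.
Invert each term: -4·(s - 4)/((s - 4)^2 + 4) ↔ -4e^(4t)cos(2t); 2·2/((s - 4)^2 + 4) ↔ 2e^(4t)sin(2t).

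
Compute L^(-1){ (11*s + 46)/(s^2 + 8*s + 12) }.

Factor the denominator: s^2 + 8*s + 12 = (s + 2)*(s + 6).
Partial fraction decomposition gives [6/(s + 2)] + [5/(s + 6)].
Invert each term: 6/(s + 2) ↔ 6e^(-2t); 5/(s + 6) ↔ 5e^(-6t).

6*exp(-2*t) + 5*exp(-6*t)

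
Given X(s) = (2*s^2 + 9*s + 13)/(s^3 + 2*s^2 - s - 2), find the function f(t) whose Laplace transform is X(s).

Factor the denominator: s^3 + 2*s^2 - s - 2 = (s - 1)*(s + 1)*(s + 2).
Partial fraction decomposition gives [1/(s + 2)] + [4/(s - 1)] + [-3/(s + 1)].
Invert each term: 1/(s + 2) ↔ e^(-2t); 4/(s - 1) ↔ 4e^(t); -3/(s + 1) ↔ -3e^(-t).

f(t) = 4*exp(t) - 3*exp(-t) + exp(-2*t)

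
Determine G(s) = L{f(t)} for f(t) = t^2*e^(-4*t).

G(s) = 2/(s + 4)^3

L{e^(-4t)} = 1/(s + 4).
Then apply L{t^2·g(t)} = (-1)^2 d^2/ds^2[H(s)] with H(s) = 1/(s + 4):
differentiating 2 times and applying the sign gives 2/(s + 4)^3.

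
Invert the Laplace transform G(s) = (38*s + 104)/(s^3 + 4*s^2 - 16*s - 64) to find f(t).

Factor the denominator: s^3 + 4*s^2 - 16*s - 64 = (s - 4)*(s + 4)^2.
Partial fraction decomposition gives [-4/(s + 4)] + [6/(s + 4)^2] + [4/(s - 4)].
Invert each term: -4/(s + 4) ↔ -4e^(-4t); 6/(s + 4)^2 ↔ 6t·e^(-4t); 4/(s - 4) ↔ 4e^(4t).

f(t) = 6*t*exp(-4*t) + 4*exp(4*t) - 4*exp(-4*t)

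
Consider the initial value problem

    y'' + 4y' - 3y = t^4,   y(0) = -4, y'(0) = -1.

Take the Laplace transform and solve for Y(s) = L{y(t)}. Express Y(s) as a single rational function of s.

Laplace-transform each side.
With L{y''} = s^2 Y - s·y(0) - y'(0) and L{y'} = sY - y(0), with y(0) = -4, y'(0) = -1: the LHS transforms to (s^2 + 4*s - 3)Y - (-4*s - 17).
The right side is L{t^4} = 24/s^5.
So (s^2 + 4*s - 3)Y = 24/s^5 + (-4*s - 17).
Solve for Y(s) and write it as one ratio of polynomials.

Y(s) = (-4*s^6 - 17*s^5 + 24)/(s^7 + 4*s^6 - 3*s^5)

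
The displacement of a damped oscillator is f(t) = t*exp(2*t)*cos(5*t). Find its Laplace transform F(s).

L{cos(5t)} = s/(s^2 + 25).
Multiplying by e^(2t) shifts s → s - 2, so L{exp(2*t)*cos(5*t)} = (s - 2)/((s - 2)^2 + 25).
Then apply L{t·g(t)} = -d/ds[G(s)] with G(s) = (s - 2)/((s - 2)^2 + 25):
differentiating 1 time and applying the sign gives (s - 7)*(s + 3)/(s^2 - 4*s + 29)^2.

F(s) = (s - 7)*(s + 3)/(s^2 - 4*s + 29)^2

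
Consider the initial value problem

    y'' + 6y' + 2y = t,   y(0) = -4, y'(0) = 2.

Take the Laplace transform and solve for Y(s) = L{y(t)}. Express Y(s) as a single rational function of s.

Laplace-transform each side.
With L{y''} = s^2 Y - s·y(0) - y'(0) and L{y'} = sY - y(0), with y(0) = -4, y'(0) = 2: the LHS transforms to (s^2 + 6*s + 2)Y - (-4*s - 22).
The right side is L{t} = s^(-2).
So (s^2 + 6*s + 2)Y = s^(-2) + (-4*s - 22).
Divide through and combine into a single rational function.

Y(s) = (-4*s^3 - 22*s^2 + 1)/(s^4 + 6*s^3 + 2*s^2)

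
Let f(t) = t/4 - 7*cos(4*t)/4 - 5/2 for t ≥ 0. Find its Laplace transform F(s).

F(s) = -7*s/(4*(s^2 + 16)) - 5/(2*s) + 1/(4*s^2)

Apply the Laplace transform termwise.
(1/4)·[L{t} = 1!/s^2 = 1/s^2]; (-7/4)·[L{cos(4t)} = s/(s^2 + 16)]; L{-5/2} = (-5/2)/s.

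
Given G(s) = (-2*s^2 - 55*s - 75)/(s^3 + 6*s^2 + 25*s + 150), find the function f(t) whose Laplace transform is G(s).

Factor the denominator: s^3 + 6*s^2 + 25*s + 150 = (s + 6)*(s^2 + 25).
Partial fraction decomposition gives [3/(s + 6)] + [-5*s/(s^2 + 25)] + [-25/(s^2 + 25)].
Invert each term: 3/(s + 6) ↔ 3e^(-6t); -5·s/(s^2 + 25) ↔ -5cos(5t); -5·5/(s^2 + 25) ↔ -5sin(5t).

f(t) = -5*sin(5*t) - 5*cos(5*t) + 3*exp(-6*t)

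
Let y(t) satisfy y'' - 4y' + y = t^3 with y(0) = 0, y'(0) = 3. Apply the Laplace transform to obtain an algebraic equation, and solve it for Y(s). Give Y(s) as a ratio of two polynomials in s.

Take the Laplace transform of both sides.
Using L{y''} = s^2 Y - s·y(0) - y'(0) and L{y'} = sY - y(0), with y(0) = 0, y'(0) = 3, the left side becomes (s^2 - 4*s + 1)Y - (3).
The right side is L{t^3} = 6/s^4.
So (s^2 - 4*s + 1)Y = 6/s^4 + (3).
Isolate Y and clear denominators.

Y(s) = (3*s^4 + 6)/(s^6 - 4*s^5 + s^4)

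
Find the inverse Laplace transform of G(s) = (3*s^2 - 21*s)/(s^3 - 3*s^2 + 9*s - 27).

Factor the denominator: s^3 - 3*s^2 + 9*s - 27 = (s - 3)*(s^2 + 9).
Partial fraction decomposition gives [-2/(s - 3)] + [5*s/(s^2 + 9)] + [-6/(s^2 + 9)].
Invert each term: -2/(s - 3) ↔ -2e^(3t); 5·s/(s^2 + 9) ↔ 5cos(3t); -2·3/(s^2 + 9) ↔ -2sin(3t).

-2*exp(3*t) - 2*sin(3*t) + 5*cos(3*t)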